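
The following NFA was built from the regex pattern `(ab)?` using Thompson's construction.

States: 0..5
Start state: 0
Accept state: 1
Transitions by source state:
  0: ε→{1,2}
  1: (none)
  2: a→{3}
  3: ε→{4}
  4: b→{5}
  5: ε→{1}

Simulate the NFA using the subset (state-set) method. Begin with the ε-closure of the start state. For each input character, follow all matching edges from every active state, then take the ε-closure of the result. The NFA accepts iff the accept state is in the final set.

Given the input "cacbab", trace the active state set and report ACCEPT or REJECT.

initial (ε-close {0}): {0,1,2}
'c' @ 1: {}  — state set empty
rest 'acbab' ignored (set empty)
end set {} — state 1 not in

Answer: REJECT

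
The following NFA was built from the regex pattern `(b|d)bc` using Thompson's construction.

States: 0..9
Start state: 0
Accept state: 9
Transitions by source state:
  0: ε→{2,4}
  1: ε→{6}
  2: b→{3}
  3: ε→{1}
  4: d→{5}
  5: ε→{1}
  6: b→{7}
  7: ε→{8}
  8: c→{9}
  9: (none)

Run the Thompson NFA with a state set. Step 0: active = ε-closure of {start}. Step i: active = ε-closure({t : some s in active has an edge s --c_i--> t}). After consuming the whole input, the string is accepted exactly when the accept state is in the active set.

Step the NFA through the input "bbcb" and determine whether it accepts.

start: ε-closure({0}) = {0,2,4}
'b' @ 1: {1,3,6}
'b' @ 2: {7,8}
'c' @ 3: {9}  ✓accept
'b' @ 4: {}  — state set empty
after full input: {}  (accept=9 not in)

Answer: REJECT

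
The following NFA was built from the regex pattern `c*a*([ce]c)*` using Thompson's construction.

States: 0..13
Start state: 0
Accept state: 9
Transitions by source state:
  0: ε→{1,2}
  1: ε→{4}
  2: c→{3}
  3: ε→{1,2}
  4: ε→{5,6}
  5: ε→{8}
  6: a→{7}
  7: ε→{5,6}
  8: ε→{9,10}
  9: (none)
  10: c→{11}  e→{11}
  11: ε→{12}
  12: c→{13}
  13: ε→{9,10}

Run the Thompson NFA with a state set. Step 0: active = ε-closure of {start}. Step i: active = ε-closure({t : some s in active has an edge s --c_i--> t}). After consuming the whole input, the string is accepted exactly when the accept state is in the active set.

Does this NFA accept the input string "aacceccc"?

S₀ = ε-closure({0}) = {0,1,2,4,5,6,8,9,10}
'a' @ 1: {5,6,7,8,9,10}  (accept∈set)
'a' @ 2: {5,6,7,8,9,10}  (accept∈set)
'c' @ 3: {11,12}
'c' @ 4: {9,10,13}  (accept∈set)
'e' @ 5: {11,12}
'c' @ 6: {9,10,13}  (accept∈set)
'c' @ 7: {11,12}
'c' @ 8: {9,10,13}  (accept∈set)
end set {9,10,13} — state 9 in

Answer: ACCEPT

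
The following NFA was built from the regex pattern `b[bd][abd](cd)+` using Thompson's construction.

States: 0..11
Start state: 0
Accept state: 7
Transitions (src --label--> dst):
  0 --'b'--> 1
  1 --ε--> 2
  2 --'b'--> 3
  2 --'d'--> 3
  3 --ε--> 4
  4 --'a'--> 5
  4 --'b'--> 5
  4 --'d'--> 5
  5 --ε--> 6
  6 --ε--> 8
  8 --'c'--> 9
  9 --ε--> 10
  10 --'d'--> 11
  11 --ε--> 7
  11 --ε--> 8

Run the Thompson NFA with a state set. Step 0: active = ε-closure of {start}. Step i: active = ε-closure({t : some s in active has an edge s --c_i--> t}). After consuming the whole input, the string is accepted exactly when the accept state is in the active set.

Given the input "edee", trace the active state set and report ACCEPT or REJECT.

Answer: REJECT

Trace:
start: ε-closure({0}) = {0}
'e' @ 1: {}  — dead — no transitions
rest 'dee' ignored (set empty)
end set {} — state 7 not in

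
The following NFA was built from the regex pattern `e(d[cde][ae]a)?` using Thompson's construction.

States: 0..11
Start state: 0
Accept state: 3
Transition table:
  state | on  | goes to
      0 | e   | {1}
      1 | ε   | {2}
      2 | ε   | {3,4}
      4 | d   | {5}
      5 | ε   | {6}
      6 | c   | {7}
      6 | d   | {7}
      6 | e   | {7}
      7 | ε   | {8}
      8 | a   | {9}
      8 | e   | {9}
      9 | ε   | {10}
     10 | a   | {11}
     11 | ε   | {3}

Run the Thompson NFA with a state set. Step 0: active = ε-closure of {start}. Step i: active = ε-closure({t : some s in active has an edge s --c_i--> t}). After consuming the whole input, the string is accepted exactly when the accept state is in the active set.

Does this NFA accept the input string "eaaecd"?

Answer: REJECT

Derivation:
start: ε-closure({0}) = {0}
'e' @ 1: {1,2,3,4}  (accept∈set)
'a' @ 2: {}  — state set empty
rest 'aecd' ignored (set empty)
end set {} — state 3 not in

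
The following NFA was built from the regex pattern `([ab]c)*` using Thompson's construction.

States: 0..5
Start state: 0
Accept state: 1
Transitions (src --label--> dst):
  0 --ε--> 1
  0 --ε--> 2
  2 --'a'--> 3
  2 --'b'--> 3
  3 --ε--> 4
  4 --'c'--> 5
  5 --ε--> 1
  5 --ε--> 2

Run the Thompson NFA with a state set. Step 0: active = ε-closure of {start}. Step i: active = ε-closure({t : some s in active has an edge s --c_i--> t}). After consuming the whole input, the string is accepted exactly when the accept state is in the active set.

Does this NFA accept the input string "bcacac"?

Answer: ACCEPT

Trace:
S₀ = ε-closure({0}) = {0,1,2}
'b' @ 1: {3,4}
'c' @ 2: {1,2,5}  (accept∈set)
'a' @ 3: {3,4}
'c' @ 4: {1,2,5}  (accept∈set)
'a' @ 5: {3,4}
'c' @ 6: {1,2,5}  (accept∈set)
end set {1,2,5} — state 1 in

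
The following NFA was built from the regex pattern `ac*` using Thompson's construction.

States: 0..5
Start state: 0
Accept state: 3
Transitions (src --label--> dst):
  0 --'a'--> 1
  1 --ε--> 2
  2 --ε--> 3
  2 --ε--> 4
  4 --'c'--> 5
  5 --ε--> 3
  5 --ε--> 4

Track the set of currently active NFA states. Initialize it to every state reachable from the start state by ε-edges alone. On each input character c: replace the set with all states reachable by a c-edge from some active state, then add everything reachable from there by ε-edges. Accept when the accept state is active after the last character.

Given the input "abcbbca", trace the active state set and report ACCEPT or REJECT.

start: ε-closure({0}) = {0}
'a' @ 1: {1,2,3,4}  [accepting]
'b' @ 2: {}  — state set empty
rest 'cbbca' ignored (set empty)
final: {}; accept 3 not in set

Answer: REJECT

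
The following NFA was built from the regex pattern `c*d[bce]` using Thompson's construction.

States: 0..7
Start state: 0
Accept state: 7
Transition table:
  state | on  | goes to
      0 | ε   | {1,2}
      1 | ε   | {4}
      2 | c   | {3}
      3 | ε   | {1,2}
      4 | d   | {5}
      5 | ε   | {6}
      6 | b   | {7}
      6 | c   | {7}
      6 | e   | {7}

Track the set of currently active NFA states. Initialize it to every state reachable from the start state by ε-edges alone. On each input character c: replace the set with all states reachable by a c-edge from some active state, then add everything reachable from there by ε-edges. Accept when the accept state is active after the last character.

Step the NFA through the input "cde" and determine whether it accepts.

S₀ = ε-closure({0}) = {0,1,2,4}
'c' @ 1: {1,2,3,4}
'd' @ 2: {5,6}
'e' @ 3: {7}  [accepting]
final: {7}; accept 7 in set

Answer: ACCEPT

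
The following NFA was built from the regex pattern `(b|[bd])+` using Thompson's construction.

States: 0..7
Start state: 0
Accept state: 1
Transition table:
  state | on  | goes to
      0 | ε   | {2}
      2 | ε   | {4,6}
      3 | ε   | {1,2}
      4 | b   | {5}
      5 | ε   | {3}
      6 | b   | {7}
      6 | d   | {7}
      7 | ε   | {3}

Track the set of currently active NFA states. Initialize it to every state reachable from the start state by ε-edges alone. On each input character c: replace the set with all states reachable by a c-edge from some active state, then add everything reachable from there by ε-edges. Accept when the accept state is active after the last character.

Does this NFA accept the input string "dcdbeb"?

start: ε-closure({0}) = {0,2,4,6}
'd' @ 1: {1,2,3,4,6,7}  [accepting]
'c' @ 2: {}  — state set empty
rest 'dbeb' ignored (set empty)
final: {}; accept 1 not in set

Answer: REJECT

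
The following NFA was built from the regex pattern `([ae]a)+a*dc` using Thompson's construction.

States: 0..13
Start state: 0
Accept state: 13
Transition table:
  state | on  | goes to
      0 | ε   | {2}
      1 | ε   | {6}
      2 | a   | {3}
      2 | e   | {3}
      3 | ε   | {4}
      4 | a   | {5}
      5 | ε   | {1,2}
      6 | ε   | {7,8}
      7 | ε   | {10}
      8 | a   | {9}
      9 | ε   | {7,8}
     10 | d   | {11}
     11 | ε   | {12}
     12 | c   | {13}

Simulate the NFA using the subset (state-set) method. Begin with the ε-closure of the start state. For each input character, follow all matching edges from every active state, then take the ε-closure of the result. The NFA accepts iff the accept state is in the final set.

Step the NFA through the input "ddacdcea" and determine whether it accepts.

Answer: REJECT

Derivation:
start: ε-closure({0}) = {0,2}
'd' @ 1: {}  — state set empty
rest 'dacdcea' ignored (set empty)
end set {} — state 13 not in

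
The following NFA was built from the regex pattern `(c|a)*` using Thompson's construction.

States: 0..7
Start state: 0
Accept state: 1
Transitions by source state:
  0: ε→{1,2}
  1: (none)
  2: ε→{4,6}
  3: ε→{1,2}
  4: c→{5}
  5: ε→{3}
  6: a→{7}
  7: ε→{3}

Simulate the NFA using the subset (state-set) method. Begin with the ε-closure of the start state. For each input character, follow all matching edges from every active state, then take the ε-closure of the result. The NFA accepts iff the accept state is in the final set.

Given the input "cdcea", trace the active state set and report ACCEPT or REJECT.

Answer: REJECT

Steps:
start: ε-closure({0}) = {0,1,2,4,6}
'c' @ 1: {1,2,3,4,5,6}  [accepting]
'd' @ 2: {}  — state set empty
rest 'cea' ignored (set empty)
final: {}; accept 1 not in set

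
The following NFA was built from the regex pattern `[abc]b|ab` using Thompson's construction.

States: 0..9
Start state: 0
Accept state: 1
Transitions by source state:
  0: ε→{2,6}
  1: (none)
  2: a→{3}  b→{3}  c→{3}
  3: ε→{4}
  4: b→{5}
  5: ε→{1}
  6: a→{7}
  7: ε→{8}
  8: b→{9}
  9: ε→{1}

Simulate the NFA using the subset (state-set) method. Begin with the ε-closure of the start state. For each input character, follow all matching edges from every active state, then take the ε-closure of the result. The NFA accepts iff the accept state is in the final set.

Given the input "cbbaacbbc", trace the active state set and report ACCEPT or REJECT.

Answer: REJECT

Steps:
start: ε-closure({0}) = {0,2,6}
'c' @ 1: {3,4}
'b' @ 2: {1,5}  (accept∈set)
'b' @ 3: {}  — no active states
rest 'aacbbc' ignored (set empty)
after full input: {}  (accept=1 not in)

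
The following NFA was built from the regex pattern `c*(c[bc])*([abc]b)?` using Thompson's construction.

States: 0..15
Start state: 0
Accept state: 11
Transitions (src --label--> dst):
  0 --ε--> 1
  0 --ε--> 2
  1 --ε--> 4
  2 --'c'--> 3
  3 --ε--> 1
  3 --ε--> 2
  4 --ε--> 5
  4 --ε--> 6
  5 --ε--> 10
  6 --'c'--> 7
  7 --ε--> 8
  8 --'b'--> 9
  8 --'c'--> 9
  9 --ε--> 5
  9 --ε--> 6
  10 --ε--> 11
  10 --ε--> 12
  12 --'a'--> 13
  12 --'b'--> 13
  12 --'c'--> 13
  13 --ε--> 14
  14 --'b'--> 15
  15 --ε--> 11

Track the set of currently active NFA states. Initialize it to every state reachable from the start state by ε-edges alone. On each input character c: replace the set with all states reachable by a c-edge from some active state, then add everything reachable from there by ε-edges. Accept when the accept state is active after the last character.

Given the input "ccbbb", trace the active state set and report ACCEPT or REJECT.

start: ε-closure({0}) = {0,1,2,4,5,6,10,11,12}
'c' @ 1: {1,2,3,4,5,6,7,8,10,11,12,13,14}  [accepting]
'c' @ 2: {1,2,3,4,5,6,7,8,9,10,11,12,13,14}  [accepting]
'b' @ 3: {5,6,9,10,11,12,13,14,15}  [accepting]
'b' @ 4: {11,13,14,15}  [accepting]
'b' @ 5: {11,15}  [accepting]
end set {11,15} — state 11 in

Answer: ACCEPT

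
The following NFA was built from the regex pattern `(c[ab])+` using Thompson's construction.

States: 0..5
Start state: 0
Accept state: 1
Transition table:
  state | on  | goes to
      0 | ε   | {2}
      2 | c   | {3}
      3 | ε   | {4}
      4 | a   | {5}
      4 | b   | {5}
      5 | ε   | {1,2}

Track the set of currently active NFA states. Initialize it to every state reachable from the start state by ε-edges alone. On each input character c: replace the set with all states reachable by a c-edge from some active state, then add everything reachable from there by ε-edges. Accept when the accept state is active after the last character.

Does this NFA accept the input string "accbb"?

Answer: REJECT

Derivation:
initial (ε-close {0}): {0,2}
'a' @ 1: {}  — dead — no transitions
rest 'ccbb' ignored (set empty)
after full input: {}  (accept=1 not in)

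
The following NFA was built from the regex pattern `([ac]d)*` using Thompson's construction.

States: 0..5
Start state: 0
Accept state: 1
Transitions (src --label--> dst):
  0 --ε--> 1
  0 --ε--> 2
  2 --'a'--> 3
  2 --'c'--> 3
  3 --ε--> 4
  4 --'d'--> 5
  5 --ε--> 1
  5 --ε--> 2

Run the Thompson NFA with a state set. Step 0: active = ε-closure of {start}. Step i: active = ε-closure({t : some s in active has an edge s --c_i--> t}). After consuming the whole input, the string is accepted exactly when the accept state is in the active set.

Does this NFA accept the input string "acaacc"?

Answer: REJECT

Steps:
start: ε-closure({0}) = {0,1,2}
'a' @ 1: {3,4}
'c' @ 2: {}  — dead — no transitions
rest 'aacc' ignored (set empty)
end set {} — state 1 not in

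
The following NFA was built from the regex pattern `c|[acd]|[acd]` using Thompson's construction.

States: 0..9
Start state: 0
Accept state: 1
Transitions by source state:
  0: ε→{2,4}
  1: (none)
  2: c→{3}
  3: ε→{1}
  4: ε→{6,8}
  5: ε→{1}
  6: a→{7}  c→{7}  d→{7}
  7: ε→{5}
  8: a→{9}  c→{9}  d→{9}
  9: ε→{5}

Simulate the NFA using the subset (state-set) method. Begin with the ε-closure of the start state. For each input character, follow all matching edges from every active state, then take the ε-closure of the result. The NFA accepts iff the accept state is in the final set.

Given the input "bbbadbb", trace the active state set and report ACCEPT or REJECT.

initial (ε-close {0}): {0,2,4,6,8}
'b' @ 1: {}  — dead — no transitions
rest 'bbadbb' ignored (set empty)
final: {}; accept 1 not in set

Answer: REJECT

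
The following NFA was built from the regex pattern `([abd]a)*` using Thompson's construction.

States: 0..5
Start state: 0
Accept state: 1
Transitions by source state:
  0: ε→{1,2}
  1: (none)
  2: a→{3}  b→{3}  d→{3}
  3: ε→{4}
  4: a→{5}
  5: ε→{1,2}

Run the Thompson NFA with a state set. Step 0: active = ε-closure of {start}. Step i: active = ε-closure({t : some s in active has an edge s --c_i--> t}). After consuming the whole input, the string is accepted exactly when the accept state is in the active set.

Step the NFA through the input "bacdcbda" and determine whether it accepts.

S₀ = ε-closure({0}) = {0,1,2}
'b' @ 1: {3,4}
'a' @ 2: {1,2,5}  (accept∈set)
'c' @ 3: {}  — dead — no transitions
rest 'dcbda' ignored (set empty)
after full input: {}  (accept=1 not in)

Answer: REJECT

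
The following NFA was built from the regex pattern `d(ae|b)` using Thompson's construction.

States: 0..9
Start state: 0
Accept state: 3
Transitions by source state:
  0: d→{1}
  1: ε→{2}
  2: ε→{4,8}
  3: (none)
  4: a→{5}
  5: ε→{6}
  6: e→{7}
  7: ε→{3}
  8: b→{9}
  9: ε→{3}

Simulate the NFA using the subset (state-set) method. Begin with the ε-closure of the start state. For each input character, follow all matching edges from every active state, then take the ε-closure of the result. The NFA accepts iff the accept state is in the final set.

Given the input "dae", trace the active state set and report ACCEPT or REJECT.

Answer: ACCEPT

Steps:
initial (ε-close {0}): {0}
'd' @ 1: {1,2,4,8}
'a' @ 2: {5,6}
'e' @ 3: {3,7}  ✓accept
end set {3,7} — state 3 in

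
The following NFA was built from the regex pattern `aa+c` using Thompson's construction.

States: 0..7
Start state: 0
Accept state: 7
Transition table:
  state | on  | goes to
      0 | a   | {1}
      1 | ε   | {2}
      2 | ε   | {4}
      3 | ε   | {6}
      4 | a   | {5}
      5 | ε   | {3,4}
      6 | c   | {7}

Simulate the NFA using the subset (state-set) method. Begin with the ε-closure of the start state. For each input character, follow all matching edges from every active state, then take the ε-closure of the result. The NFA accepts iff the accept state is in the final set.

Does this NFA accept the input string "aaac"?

start: ε-closure({0}) = {0}
'a' @ 1: {1,2,4}
'a' @ 2: {3,4,5,6}
'a' @ 3: {3,4,5,6}
'c' @ 4: {7}  [accepting]
end set {7} — state 7 in

Answer: ACCEPT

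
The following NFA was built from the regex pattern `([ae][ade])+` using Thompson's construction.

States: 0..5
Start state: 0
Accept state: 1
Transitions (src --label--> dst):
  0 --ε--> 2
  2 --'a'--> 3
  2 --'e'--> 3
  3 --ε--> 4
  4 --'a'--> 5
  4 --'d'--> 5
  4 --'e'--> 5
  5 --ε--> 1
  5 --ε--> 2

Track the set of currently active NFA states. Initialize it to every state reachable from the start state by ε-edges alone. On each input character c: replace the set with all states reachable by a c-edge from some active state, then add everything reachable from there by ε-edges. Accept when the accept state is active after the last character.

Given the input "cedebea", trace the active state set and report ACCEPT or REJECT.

Answer: REJECT

Derivation:
start: ε-closure({0}) = {0,2}
'c' @ 1: {}  — state set empty
rest 'edebea' ignored (set empty)
after full input: {}  (accept=1 not in)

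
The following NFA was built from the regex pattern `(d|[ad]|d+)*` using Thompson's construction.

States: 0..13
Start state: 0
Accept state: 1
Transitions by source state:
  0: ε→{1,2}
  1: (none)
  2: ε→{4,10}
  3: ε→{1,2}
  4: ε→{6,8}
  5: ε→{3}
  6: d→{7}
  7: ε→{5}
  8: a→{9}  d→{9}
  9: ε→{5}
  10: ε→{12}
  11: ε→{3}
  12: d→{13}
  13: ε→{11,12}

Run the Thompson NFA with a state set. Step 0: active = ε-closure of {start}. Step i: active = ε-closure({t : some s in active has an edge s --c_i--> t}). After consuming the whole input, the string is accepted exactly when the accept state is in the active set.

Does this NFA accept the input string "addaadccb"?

initial (ε-close {0}): {0,1,2,4,6,8,10,12}
'a' @ 1: {1,2,3,4,5,6,8,9,10,12}  ✓accept
'd' @ 2: {1,2,3,4,5,6,7,8,9,10,11,12,13}  ✓accept
'd' @ 3: {1,2,3,4,5,6,7,8,9,10,11,12,13}  ✓accept
'a' @ 4: {1,2,3,4,5,6,8,9,10,12}  ✓accept
'a' @ 5: {1,2,3,4,5,6,8,9,10,12}  ✓accept
'd' @ 6: {1,2,3,4,5,6,7,8,9,10,11,12,13}  ✓accept
'c' @ 7: {}  — state set empty
rest 'cb' ignored (set empty)
final: {}; accept 1 not in set

Answer: REJECT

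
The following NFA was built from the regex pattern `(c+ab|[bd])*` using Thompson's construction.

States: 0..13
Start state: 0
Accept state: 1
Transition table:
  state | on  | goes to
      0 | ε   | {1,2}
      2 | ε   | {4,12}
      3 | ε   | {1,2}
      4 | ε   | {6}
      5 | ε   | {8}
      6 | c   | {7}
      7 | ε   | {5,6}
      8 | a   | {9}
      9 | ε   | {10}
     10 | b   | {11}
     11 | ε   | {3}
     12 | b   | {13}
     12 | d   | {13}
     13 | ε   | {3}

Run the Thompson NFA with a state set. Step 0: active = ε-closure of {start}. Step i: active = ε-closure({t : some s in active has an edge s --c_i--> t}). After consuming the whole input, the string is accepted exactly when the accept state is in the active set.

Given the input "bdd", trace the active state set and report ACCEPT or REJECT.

Answer: ACCEPT

Derivation:
S₀ = ε-closure({0}) = {0,1,2,4,6,12}
'b' @ 1: {1,2,3,4,6,12,13}  (accept∈set)
'd' @ 2: {1,2,3,4,6,12,13}  (accept∈set)
'd' @ 3: {1,2,3,4,6,12,13}  (accept∈set)
end set {1,2,3,4,6,12,13} — state 1 in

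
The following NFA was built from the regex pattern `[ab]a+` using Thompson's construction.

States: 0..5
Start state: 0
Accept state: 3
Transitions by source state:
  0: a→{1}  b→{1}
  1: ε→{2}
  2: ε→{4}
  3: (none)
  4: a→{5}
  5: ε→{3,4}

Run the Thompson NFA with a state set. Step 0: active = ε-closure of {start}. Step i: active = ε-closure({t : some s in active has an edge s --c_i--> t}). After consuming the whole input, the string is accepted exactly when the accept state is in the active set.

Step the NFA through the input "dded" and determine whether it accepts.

initial (ε-close {0}): {0}
'd' @ 1: {}  — dead — no transitions
rest 'ded' ignored (set empty)
after full input: {}  (accept=3 not in)

Answer: REJECT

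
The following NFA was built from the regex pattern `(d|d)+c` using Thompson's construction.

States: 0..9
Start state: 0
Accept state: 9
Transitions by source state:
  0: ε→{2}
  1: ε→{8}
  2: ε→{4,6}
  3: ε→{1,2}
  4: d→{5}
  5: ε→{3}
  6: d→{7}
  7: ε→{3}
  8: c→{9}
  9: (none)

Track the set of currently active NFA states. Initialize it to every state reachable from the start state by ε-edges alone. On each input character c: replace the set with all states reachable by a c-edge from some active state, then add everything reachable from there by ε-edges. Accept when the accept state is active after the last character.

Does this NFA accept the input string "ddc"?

S₀ = ε-closure({0}) = {0,2,4,6}
'd' @ 1: {1,2,3,4,5,6,7,8}
'd' @ 2: {1,2,3,4,5,6,7,8}
'c' @ 3: {9}  [accepting]
end set {9} — state 9 in

Answer: ACCEPT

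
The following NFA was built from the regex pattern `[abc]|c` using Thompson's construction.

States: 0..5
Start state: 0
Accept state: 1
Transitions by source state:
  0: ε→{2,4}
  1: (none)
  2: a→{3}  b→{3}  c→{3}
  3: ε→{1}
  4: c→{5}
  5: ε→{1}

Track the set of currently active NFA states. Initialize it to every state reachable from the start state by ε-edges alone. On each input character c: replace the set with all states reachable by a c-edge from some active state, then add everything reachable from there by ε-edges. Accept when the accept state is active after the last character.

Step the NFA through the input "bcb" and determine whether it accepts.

Answer: REJECT

Steps:
S₀ = ε-closure({0}) = {0,2,4}
'b' @ 1: {1,3}  ✓accept
'c' @ 2: {}  — no active states
rest 'b' ignored (set empty)
final: {}; accept 1 not in set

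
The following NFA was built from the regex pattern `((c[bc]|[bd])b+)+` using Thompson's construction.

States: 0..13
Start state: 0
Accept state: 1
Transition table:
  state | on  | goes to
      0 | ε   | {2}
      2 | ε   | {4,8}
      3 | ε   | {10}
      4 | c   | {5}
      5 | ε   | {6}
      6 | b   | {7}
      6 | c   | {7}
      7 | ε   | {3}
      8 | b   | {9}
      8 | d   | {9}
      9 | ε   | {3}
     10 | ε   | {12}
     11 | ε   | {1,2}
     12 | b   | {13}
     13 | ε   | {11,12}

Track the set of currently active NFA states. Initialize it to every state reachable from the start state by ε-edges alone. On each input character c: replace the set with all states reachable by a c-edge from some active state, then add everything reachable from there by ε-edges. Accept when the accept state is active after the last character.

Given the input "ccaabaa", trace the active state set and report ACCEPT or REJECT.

Answer: REJECT

Derivation:
S₀ = ε-closure({0}) = {0,2,4,8}
'c' @ 1: {5,6}
'c' @ 2: {3,7,10,12}
'a' @ 3: {}  — dead — no transitions
rest 'abaa' ignored (set empty)
after full input: {}  (accept=1 not in)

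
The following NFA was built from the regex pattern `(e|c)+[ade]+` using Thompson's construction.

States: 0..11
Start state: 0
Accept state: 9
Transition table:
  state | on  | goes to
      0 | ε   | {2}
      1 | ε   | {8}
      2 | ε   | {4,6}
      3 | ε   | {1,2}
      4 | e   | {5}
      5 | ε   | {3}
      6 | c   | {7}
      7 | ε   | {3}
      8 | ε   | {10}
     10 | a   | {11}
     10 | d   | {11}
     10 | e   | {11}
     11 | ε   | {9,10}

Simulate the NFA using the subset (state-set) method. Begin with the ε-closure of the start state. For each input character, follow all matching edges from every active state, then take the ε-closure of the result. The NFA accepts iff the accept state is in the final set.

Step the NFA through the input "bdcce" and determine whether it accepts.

Answer: REJECT

Derivation:
initial (ε-close {0}): {0,2,4,6}
'b' @ 1: {}  — dead — no transitions
rest 'dcce' ignored (set empty)
end set {} — state 9 not in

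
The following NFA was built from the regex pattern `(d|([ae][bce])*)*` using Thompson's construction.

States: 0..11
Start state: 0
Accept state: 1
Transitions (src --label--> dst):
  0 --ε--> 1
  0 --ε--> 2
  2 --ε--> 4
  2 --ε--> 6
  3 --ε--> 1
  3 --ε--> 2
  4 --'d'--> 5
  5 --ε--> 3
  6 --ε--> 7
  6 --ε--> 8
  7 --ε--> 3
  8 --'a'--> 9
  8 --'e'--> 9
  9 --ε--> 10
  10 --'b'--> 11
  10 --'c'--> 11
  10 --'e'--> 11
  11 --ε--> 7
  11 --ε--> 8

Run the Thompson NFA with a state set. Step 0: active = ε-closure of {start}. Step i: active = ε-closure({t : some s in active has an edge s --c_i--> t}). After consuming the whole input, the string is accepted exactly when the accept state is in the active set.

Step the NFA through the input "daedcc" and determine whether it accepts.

start: ε-closure({0}) = {0,1,2,3,4,6,7,8}
'd' @ 1: {1,2,3,4,5,6,7,8}  (accept∈set)
'a' @ 2: {9,10}
'e' @ 3: {1,2,3,4,6,7,8,11}  (accept∈set)
'd' @ 4: {1,2,3,4,5,6,7,8}  (accept∈set)
'c' @ 5: {}  — state set empty
rest 'c' ignored (set empty)
after full input: {}  (accept=1 not in)

Answer: REJECT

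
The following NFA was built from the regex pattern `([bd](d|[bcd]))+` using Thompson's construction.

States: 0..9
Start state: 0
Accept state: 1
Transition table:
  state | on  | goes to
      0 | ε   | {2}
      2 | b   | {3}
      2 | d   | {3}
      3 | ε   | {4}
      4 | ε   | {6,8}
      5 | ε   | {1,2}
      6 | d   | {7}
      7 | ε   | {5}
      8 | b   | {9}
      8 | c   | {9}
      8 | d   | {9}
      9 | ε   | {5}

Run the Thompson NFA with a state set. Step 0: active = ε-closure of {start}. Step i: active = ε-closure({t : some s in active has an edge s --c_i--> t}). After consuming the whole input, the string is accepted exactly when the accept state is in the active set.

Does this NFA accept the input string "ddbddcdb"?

initial (ε-close {0}): {0,2}
'd' @ 1: {3,4,6,8}
'd' @ 2: {1,2,5,7,9}  [accepting]
'b' @ 3: {3,4,6,8}
'd' @ 4: {1,2,5,7,9}  [accepting]
'd' @ 5: {3,4,6,8}
'c' @ 6: {1,2,5,9}  [accepting]
'd' @ 7: {3,4,6,8}
'b' @ 8: {1,2,5,9}  [accepting]
final: {1,2,5,9}; accept 1 in set

Answer: ACCEPT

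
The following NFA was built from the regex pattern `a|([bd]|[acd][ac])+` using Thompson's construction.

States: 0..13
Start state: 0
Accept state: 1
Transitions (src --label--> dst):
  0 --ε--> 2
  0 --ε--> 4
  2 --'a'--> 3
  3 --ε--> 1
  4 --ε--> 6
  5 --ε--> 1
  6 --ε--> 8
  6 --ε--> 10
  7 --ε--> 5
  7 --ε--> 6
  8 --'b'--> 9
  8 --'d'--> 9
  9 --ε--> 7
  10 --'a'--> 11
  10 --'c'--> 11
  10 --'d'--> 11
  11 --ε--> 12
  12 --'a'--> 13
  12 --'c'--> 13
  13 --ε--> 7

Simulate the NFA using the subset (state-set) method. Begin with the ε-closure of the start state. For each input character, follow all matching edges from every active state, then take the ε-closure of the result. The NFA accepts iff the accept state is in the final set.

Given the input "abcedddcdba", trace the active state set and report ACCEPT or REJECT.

Answer: REJECT

Steps:
start: ε-closure({0}) = {0,2,4,6,8,10}
'a' @ 1: {1,3,11,12}  (accept∈set)
'b' @ 2: {}  — state set empty
rest 'cedddcdba' ignored (set empty)
end set {} — state 1 not in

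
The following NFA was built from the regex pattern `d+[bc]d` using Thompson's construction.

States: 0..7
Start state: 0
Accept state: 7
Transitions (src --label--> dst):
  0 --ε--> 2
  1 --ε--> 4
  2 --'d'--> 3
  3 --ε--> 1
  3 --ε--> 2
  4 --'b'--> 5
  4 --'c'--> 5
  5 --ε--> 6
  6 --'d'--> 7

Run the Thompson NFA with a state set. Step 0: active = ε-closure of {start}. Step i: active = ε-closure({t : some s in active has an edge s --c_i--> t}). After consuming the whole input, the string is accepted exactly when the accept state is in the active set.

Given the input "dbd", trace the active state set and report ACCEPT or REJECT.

start: ε-closure({0}) = {0,2}
'd' @ 1: {1,2,3,4}
'b' @ 2: {5,6}
'd' @ 3: {7}  [accepting]
end set {7} — state 7 in

Answer: ACCEPT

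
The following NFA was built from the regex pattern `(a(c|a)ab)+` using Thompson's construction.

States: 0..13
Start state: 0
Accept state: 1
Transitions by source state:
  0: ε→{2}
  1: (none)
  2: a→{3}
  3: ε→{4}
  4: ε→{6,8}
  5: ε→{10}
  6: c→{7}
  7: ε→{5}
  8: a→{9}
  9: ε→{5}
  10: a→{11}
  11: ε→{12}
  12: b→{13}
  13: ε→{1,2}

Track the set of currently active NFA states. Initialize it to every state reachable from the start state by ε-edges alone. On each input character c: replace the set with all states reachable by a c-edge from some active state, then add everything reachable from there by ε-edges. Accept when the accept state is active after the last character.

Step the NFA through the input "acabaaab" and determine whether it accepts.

start: ε-closure({0}) = {0,2}
'a' @ 1: {3,4,6,8}
'c' @ 2: {5,7,10}
'a' @ 3: {11,12}
'b' @ 4: {1,2,13}  ✓accept
'a' @ 5: {3,4,6,8}
'a' @ 6: {5,9,10}
'a' @ 7: {11,12}
'b' @ 8: {1,2,13}  ✓accept
end set {1,2,13} — state 1 in

Answer: ACCEPT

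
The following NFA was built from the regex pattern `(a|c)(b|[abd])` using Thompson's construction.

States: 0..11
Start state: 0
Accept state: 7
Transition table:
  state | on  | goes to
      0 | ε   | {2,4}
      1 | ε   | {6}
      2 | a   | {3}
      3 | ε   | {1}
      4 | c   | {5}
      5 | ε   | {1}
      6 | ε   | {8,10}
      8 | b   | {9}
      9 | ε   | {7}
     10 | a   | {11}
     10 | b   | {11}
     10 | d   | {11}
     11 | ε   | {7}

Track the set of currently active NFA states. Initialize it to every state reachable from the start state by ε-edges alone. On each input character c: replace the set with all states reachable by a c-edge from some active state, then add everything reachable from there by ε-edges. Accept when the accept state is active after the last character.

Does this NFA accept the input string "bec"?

Answer: REJECT

Derivation:
start: ε-closure({0}) = {0,2,4}
'b' @ 1: {}  — state set empty
rest 'ec' ignored (set empty)
end set {} — state 7 not in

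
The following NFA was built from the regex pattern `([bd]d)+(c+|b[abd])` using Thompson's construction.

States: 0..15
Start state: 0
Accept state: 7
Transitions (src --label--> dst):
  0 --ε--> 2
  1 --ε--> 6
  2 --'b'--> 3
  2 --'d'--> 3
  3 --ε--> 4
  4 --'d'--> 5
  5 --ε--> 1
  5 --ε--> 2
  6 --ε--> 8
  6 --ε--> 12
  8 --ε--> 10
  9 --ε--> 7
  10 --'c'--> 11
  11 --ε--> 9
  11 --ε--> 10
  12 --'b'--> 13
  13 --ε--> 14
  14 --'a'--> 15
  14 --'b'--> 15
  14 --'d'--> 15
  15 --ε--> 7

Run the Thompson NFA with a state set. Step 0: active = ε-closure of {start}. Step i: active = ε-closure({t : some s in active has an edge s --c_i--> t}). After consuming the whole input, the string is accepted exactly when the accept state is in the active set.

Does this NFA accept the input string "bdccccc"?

start: ε-closure({0}) = {0,2}
'b' @ 1: {3,4}
'd' @ 2: {1,2,5,6,8,10,12}
'c' @ 3: {7,9,10,11}  (accept∈set)
'c' @ 4: {7,9,10,11}  (accept∈set)
'c' @ 5: {7,9,10,11}  (accept∈set)
'c' @ 6: {7,9,10,11}  (accept∈set)
'c' @ 7: {7,9,10,11}  (accept∈set)
after full input: {7,9,10,11}  (accept=7 in)

Answer: ACCEPT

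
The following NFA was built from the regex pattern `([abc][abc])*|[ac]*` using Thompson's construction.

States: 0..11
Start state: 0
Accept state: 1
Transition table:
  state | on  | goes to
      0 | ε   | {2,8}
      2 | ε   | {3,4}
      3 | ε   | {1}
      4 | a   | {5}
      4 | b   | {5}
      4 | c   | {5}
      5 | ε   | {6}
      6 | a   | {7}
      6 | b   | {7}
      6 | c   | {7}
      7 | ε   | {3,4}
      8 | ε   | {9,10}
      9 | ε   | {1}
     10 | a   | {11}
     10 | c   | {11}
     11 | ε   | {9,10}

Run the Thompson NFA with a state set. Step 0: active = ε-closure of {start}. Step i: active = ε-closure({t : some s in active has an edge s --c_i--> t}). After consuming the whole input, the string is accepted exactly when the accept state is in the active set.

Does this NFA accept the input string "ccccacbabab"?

S₀ = ε-closure({0}) = {0,1,2,3,4,8,9,10}
'c' @ 1: {1,5,6,9,10,11}  [accepting]
'c' @ 2: {1,3,4,7,9,10,11}  [accepting]
'c' @ 3: {1,5,6,9,10,11}  [accepting]
'c' @ 4: {1,3,4,7,9,10,11}  [accepting]
'a' @ 5: {1,5,6,9,10,11}  [accepting]
'c' @ 6: {1,3,4,7,9,10,11}  [accepting]
'b' @ 7: {5,6}
'a' @ 8: {1,3,4,7}  [accepting]
'b' @ 9: {5,6}
'a' @ 10: {1,3,4,7}  [accepting]
'b' @ 11: {5,6}
after full input: {5,6}  (accept=1 not in)

Answer: REJECT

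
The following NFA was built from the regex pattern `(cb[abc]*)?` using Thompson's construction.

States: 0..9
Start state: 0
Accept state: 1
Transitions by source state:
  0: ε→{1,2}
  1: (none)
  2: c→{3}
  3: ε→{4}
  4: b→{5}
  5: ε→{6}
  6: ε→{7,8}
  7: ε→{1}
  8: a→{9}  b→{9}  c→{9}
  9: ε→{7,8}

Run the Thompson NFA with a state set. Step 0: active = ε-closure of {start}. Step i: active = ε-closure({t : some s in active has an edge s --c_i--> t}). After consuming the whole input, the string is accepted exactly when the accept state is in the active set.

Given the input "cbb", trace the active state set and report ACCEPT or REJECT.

Answer: ACCEPT

Steps:
initial (ε-close {0}): {0,1,2}
'c' @ 1: {3,4}
'b' @ 2: {1,5,6,7,8}  [accepting]
'b' @ 3: {1,7,8,9}  [accepting]
final: {1,7,8,9}; accept 1 in set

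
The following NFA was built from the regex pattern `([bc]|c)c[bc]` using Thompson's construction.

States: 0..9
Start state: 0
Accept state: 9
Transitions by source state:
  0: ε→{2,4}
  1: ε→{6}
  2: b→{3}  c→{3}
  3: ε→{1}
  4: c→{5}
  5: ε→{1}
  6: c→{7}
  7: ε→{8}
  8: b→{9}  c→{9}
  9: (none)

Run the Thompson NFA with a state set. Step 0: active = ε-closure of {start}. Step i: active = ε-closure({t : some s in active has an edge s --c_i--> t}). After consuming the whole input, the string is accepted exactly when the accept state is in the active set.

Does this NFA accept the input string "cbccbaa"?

start: ε-closure({0}) = {0,2,4}
'c' @ 1: {1,3,5,6}
'b' @ 2: {}  — no active states
rest 'ccbaa' ignored (set empty)
after full input: {}  (accept=9 not in)

Answer: REJECT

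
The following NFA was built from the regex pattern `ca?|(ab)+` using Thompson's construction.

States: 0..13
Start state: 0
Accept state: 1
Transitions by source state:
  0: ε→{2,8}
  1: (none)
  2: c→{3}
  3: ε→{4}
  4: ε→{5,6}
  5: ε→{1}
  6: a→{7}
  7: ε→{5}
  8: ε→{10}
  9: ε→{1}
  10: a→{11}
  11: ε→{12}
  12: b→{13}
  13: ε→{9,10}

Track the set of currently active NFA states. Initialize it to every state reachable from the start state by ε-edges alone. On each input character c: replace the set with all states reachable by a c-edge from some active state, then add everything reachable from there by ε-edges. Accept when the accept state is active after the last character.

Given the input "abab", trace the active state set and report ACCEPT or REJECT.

Answer: ACCEPT

Trace:
initial (ε-close {0}): {0,2,8,10}
'a' @ 1: {11,12}
'b' @ 2: {1,9,10,13}  (accept∈set)
'a' @ 3: {11,12}
'b' @ 4: {1,9,10,13}  (accept∈set)
after full input: {1,9,10,13}  (accept=1 in)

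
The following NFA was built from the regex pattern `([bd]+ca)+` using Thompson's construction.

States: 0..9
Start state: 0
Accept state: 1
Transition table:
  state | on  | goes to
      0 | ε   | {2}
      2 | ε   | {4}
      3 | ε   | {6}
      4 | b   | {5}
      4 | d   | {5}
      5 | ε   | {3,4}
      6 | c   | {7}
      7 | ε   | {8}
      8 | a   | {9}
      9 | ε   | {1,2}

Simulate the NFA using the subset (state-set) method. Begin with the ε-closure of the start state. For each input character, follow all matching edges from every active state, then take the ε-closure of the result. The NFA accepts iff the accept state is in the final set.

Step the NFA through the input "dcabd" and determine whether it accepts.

S₀ = ε-closure({0}) = {0,2,4}
'd' @ 1: {3,4,5,6}
'c' @ 2: {7,8}
'a' @ 3: {1,2,4,9}  ✓accept
'b' @ 4: {3,4,5,6}
'd' @ 5: {3,4,5,6}
end set {3,4,5,6} — state 1 not in

Answer: REJECT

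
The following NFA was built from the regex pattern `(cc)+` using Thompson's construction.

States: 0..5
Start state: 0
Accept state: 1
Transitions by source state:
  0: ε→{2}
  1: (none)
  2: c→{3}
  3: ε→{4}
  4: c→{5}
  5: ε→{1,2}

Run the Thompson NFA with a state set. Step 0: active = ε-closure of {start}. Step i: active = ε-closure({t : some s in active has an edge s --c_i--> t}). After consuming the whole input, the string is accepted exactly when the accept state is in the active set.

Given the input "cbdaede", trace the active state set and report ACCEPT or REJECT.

Answer: REJECT

Steps:
initial (ε-close {0}): {0,2}
'c' @ 1: {3,4}
'b' @ 2: {}  — dead — no transitions
rest 'daede' ignored (set empty)
after full input: {}  (accept=1 not in)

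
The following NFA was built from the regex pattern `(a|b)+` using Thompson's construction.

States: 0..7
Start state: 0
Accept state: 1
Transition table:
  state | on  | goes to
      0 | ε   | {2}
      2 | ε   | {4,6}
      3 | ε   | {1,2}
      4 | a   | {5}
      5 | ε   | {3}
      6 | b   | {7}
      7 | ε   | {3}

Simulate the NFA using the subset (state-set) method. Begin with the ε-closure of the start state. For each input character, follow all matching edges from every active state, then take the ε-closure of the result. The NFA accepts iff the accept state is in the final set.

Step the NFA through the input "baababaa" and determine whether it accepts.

initial (ε-close {0}): {0,2,4,6}
'b' @ 1: {1,2,3,4,6,7}  [accepting]
'a' @ 2: {1,2,3,4,5,6}  [accepting]
'a' @ 3: {1,2,3,4,5,6}  [accepting]
'b' @ 4: {1,2,3,4,6,7}  [accepting]
'a' @ 5: {1,2,3,4,5,6}  [accepting]
'b' @ 6: {1,2,3,4,6,7}  [accepting]
'a' @ 7: {1,2,3,4,5,6}  [accepting]
'a' @ 8: {1,2,3,4,5,6}  [accepting]
end set {1,2,3,4,5,6} — state 1 in

Answer: ACCEPT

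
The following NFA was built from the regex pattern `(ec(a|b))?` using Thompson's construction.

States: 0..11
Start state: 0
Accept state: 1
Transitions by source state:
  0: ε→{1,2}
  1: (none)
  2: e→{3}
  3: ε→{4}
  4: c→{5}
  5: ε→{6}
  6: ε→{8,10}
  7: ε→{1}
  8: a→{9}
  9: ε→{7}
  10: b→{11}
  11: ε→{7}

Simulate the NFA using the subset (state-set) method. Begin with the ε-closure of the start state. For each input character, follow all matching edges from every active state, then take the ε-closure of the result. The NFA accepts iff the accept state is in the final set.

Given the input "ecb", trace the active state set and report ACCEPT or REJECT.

Answer: ACCEPT

Trace:
S₀ = ε-closure({0}) = {0,1,2}
'e' @ 1: {3,4}
'c' @ 2: {5,6,8,10}
'b' @ 3: {1,7,11}  [accepting]
end set {1,7,11} — state 1 in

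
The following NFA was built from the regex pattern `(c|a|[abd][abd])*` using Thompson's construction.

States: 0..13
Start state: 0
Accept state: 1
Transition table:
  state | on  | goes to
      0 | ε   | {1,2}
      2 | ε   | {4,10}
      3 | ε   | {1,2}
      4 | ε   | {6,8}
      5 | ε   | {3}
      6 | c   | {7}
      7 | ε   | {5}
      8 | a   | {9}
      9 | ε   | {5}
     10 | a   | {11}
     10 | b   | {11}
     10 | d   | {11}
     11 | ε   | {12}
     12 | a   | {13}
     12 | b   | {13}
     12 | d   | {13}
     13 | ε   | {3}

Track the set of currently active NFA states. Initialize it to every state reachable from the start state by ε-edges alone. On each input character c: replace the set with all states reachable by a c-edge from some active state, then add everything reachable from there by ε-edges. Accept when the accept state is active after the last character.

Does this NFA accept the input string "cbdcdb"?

start: ε-closure({0}) = {0,1,2,4,6,8,10}
'c' @ 1: {1,2,3,4,5,6,7,8,10}  ✓accept
'b' @ 2: {11,12}
'd' @ 3: {1,2,3,4,6,8,10,13}  ✓accept
'c' @ 4: {1,2,3,4,5,6,7,8,10}  ✓accept
'd' @ 5: {11,12}
'b' @ 6: {1,2,3,4,6,8,10,13}  ✓accept
after full input: {1,2,3,4,6,8,10,13}  (accept=1 in)

Answer: ACCEPT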